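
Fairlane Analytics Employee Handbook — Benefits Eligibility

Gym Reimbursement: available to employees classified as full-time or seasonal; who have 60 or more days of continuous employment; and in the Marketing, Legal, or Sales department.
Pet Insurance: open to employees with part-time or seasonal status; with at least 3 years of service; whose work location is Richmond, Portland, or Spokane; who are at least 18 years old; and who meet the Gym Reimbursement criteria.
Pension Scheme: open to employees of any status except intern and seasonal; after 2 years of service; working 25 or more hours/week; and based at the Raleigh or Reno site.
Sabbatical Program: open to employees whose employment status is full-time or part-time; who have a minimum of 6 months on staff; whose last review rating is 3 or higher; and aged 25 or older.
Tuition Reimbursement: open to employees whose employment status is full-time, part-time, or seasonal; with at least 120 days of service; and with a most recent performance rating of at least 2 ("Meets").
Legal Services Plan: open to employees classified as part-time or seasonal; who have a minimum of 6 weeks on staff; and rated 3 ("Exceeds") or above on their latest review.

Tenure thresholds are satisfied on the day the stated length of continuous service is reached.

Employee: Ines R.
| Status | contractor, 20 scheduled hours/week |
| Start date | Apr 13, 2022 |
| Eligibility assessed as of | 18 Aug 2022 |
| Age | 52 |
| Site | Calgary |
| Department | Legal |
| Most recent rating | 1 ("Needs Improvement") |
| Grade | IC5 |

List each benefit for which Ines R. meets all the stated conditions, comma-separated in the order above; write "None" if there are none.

None

Service from Apr 13, 2022 to 18 Aug 2022: 127 days.
Gym Reimbursement — status contractor ✗ (requires full-time or seasonal) → not eligible.
Pet Insurance — status contractor ✗ (requires part-time or seasonal) → not eligible.
Pension Scheme — status contractor ✓ (not excluded); service 127 days < 2 years (≈730 days) ✗ → not eligible.
Sabbatical Program — status contractor ✗ (requires full-time or part-time) → not eligible.
Tuition Reimbursement — status contractor ✗ (requires full-time, part-time, or seasonal) → not eligible.
Legal Services Plan — status contractor ✗ (requires part-time or seasonal) → not eligible.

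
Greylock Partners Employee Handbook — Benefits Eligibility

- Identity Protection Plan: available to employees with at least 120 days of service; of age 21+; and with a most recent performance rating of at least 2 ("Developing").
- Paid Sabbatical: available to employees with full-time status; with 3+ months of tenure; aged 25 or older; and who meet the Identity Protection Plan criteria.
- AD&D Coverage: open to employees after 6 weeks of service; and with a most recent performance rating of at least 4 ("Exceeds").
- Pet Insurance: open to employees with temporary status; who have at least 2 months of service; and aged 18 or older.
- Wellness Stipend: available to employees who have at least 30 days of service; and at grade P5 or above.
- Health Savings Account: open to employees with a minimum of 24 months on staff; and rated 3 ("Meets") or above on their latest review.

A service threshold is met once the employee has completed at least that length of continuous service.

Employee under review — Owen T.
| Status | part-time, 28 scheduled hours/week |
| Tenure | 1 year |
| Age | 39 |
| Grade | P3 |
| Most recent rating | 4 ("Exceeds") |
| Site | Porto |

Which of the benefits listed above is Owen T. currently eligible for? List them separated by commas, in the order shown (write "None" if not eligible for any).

Identity Protection Plan, AD&D Coverage

Identity Protection Plan — service 1 year ≥ 120 days ✓; age 39 ≥ 21 ✓; rating 4 ≥ 2 ✓ → eligible.
Paid Sabbatical — status part-time ✗ (requires full-time) → not eligible.
AD&D Coverage — service 1 year ≥ 6 weeks (≈42 days) ✓; rating 4 ≥ 4 ✓ → eligible.
Pet Insurance — status part-time ✗ (requires temporary) → not eligible.
Wellness Stipend — service 1 year ≥ 30 days ✓; grade P3 < P5 ✗ → not eligible.
Health Savings Account — service 1 year < 24 months (≈720 days) ✗ → not eligible.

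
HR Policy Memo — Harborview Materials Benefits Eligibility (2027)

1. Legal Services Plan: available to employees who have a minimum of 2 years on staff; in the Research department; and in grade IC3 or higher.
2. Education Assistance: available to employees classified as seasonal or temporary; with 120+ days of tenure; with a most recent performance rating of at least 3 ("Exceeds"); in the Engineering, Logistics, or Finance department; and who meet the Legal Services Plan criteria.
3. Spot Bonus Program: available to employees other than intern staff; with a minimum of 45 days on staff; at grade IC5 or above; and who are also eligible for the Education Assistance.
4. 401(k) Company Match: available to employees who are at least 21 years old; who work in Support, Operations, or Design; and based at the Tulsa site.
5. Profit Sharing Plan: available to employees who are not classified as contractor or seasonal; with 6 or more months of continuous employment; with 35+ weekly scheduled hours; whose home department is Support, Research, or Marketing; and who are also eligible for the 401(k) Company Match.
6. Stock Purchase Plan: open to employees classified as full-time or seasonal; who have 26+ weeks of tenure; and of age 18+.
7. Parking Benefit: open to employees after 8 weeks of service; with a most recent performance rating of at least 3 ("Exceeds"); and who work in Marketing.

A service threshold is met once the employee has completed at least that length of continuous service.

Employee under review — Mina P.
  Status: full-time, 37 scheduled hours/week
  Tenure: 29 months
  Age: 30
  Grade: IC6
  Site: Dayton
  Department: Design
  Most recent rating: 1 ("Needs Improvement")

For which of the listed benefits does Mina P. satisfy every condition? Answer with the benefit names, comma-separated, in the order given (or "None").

Stock Purchase Plan

Legal Services Plan — service 29 months ≥ 2 years (≈730 days) ✓; dept Design ✗ → not eligible.
Education Assistance — status full-time ✗ (requires seasonal or temporary) → not eligible.
Spot Bonus Program — status full-time ✓ (not excluded); service 29 months ≥ 45 days ✓; grade IC6 ≥ IC5 ✓; not eligible for Education Assistance ✗ → not eligible.
401(k) Company Match — age 30 ≥ 21 ✓; dept Design ✓; site Dayton ✗ (not Tulsa) → not eligible.
Profit Sharing Plan — status full-time ✓ (not excluded); service 29 months ≥ 6 months ✓; 37 hrs/wk ≥ 35 ✓; dept Design ✗ → not eligible.
Stock Purchase Plan — status full-time ✓; service 29 months ≥ 26 weeks (≈182 days) ✓; age 30 ≥ 18 ✓ → eligible.
Parking Benefit — service 29 months ≥ 8 weeks (≈56 days) ✓; rating 1 < 3 ✗ → not eligible.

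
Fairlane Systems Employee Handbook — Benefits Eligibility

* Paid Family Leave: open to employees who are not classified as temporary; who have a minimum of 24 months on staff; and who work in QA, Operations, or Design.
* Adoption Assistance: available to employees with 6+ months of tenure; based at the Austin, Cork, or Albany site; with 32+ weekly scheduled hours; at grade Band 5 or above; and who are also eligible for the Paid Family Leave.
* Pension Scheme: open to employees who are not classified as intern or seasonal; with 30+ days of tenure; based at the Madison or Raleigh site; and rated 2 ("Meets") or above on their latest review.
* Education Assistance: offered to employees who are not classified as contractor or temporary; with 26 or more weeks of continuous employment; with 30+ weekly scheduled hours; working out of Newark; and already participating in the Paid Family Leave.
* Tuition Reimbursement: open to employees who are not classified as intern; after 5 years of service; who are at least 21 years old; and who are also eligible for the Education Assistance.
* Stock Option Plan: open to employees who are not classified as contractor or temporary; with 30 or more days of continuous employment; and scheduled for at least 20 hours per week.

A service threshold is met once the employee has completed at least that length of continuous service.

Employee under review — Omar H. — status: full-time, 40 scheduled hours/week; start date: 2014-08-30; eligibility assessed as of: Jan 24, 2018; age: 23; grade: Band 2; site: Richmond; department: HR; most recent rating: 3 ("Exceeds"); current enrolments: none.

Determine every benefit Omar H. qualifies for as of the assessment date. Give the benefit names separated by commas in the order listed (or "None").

Stock Option Plan

Service from 2014-08-30 to Jan 24, 2018: 1243 days.
Paid Family Leave — status full-time ✓ (not excluded); service 1243 days ≥ 24 months (≈720 days) ✓; dept HR ✗ → not eligible.
Adoption Assistance — service 1243 days ≥ 6 months (≈180 days) ✓; site Richmond ✗ (not Austin, Cork, or Albany) → not eligible.
Pension Scheme — status full-time ✓ (not excluded); service 1243 days ≥ 30 days ✓; site Richmond ✗ (not Madison or Raleigh) → not eligible.
Education Assistance — status full-time ✓ (not excluded); service 1243 days ≥ 26 weeks (≈182 days) ✓; 40 hrs/wk ≥ 30 ✓; site Richmond ✗ (not Newark) → not eligible.
Tuition Reimbursement — status full-time ✓ (not excluded); service 1243 days < 5 years (≈1825 days) ✗ → not eligible.
Stock Option Plan — status full-time ✓ (not excluded); service 1243 days ≥ 30 days ✓; 40 hrs/wk ≥ 20 ✓ → eligible.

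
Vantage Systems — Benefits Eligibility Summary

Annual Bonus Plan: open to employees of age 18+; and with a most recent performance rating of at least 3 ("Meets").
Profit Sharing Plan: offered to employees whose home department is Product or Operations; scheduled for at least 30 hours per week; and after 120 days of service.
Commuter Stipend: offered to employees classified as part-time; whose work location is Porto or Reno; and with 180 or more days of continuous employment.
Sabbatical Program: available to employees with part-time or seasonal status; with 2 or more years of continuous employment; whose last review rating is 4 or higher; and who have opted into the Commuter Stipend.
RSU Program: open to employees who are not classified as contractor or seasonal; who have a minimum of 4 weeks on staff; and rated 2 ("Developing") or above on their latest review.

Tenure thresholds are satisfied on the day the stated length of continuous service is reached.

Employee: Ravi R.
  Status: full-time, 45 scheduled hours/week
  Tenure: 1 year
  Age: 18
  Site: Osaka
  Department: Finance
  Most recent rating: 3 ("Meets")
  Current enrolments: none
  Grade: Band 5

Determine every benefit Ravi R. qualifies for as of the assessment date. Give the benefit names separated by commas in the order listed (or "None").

Annual Bonus Plan, RSU Program

Annual Bonus Plan — age 18 ≥ 18 ✓; rating 3 ≥ 3 ✓ → eligible.
Profit Sharing Plan — dept Finance ✗ → not eligible.
Commuter Stipend — status full-time ✗ (requires part-time) → not eligible.
Sabbatical Program — status full-time ✗ (requires part-time or seasonal) → not eligible.
RSU Program — status full-time ✓ (not excluded); service 1 year ≥ 4 weeks (≈28 days) ✓; rating 3 ≥ 2 ✓ → eligible.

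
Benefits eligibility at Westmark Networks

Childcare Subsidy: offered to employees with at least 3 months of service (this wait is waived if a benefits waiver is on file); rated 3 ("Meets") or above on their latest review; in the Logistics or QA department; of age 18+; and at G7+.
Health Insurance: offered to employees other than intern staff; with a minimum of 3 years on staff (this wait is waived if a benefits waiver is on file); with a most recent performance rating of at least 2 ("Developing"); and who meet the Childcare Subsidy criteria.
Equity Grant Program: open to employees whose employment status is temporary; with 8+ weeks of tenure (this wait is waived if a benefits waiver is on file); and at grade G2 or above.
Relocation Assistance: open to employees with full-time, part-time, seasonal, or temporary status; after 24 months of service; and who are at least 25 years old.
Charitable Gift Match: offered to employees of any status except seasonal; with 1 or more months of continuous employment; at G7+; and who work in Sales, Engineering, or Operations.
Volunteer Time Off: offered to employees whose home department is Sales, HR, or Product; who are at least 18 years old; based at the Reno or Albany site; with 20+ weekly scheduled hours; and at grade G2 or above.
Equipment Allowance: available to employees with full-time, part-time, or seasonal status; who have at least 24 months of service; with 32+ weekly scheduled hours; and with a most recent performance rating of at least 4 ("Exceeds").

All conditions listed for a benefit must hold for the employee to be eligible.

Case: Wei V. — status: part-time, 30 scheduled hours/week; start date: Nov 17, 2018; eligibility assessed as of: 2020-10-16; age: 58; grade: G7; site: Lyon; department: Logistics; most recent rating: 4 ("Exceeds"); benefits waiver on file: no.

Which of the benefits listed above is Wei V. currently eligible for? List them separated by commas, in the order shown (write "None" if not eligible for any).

Childcare Subsidy

Service from Nov 17, 2018 to 2020-10-16: 699 days.
Childcare Subsidy — no waiver, service 699 days ≥ 3 months (≈90 days) ✓; rating 4 ≥ 3 ✓; dept Logistics ✓; age 58 ≥ 18 ✓; grade G7 ≥ G7 ✓ → eligible.
Health Insurance — status part-time ✓ (not excluded); no waiver, service 699 days < 3 years (≈1095 days) ✗ → not eligible.
Equity Grant Program — status part-time ✗ (requires temporary) → not eligible.
Relocation Assistance — status part-time ✓; service 699 days < 24 months (≈720 days) ✗ → not eligible.
Charitable Gift Match — status part-time ✓ (not excluded); service 699 days ≥ 1 month (≈30 days) ✓; grade G7 ≥ G7 ✓; dept Logistics ✗ → not eligible.
Volunteer Time Off — dept Logistics ✗ → not eligible.
Equipment Allowance — status part-time ✓; service 699 days < 24 months (≈720 days) ✗ → not eligible.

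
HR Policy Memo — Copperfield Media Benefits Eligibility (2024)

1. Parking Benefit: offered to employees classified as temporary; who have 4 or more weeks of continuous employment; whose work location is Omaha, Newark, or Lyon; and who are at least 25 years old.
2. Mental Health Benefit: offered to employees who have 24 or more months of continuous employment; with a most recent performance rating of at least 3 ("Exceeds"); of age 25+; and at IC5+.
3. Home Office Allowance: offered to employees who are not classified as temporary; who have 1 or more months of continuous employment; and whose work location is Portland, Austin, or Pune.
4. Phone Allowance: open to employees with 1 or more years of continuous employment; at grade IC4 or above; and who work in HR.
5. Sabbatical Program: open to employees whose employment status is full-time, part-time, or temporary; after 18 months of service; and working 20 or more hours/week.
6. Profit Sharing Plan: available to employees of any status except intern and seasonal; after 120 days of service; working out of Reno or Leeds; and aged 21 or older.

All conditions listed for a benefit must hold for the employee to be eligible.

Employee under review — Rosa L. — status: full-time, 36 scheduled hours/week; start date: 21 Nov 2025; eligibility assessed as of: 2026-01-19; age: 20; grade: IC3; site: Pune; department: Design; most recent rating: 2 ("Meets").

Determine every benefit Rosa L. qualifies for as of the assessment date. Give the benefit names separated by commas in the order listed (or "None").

Service from 21 Nov 2025 to 2026-01-19: 59 days.
Parking Benefit — status full-time ✗ (requires temporary) → not eligible.
Mental Health Benefit — service 59 days < 24 months (≈720 days) ✗ → not eligible.
Home Office Allowance — status full-time ✓ (not excluded); service 59 days ≥ 1 month (≈30 days) ✓; site Pune ✓ → eligible.
Phone Allowance — service 59 days < 1 year (≈365 days) ✗ → not eligible.
Sabbatical Program — status full-time ✓; service 59 days < 18 months (≈540 days) ✗ → not eligible.
Profit Sharing Plan — status full-time ✓ (not excluded); service 59 days < 120 days ✗ → not eligible.

Home Office Allowance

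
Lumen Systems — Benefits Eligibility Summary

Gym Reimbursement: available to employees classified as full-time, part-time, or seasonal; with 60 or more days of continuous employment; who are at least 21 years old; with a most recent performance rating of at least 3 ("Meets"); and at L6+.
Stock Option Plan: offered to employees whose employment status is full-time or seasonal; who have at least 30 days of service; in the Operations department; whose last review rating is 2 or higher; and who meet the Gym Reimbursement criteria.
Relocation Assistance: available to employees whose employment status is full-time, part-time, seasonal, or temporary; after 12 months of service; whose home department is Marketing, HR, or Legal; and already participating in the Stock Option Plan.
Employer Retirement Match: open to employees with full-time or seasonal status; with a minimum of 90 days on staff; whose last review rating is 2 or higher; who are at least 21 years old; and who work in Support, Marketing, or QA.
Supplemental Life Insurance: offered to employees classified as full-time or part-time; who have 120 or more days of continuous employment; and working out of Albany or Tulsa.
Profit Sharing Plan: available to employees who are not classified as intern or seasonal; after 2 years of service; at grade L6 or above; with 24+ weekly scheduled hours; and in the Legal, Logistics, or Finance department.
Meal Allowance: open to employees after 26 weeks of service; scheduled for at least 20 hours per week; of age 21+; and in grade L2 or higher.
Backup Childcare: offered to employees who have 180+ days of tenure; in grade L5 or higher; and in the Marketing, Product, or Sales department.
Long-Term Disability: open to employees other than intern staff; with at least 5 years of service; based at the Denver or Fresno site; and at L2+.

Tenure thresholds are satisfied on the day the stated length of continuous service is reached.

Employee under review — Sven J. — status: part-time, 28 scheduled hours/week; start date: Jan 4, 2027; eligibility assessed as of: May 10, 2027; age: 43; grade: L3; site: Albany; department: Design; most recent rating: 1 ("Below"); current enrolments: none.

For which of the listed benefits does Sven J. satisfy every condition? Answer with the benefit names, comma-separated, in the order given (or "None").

Supplemental Life Insurance

Service from Jan 4, 2027 to May 10, 2027: 126 days.
Gym Reimbursement — status part-time ✓; service 126 days ≥ 60 days ✓; age 43 ≥ 21 ✓; rating 1 < 3 ✗ → not eligible.
Stock Option Plan — status part-time ✗ (requires full-time or seasonal) → not eligible.
Relocation Assistance — status part-time ✓; service 126 days < 12 months (≈360 days) ✗ → not eligible.
Employer Retirement Match — status part-time ✗ (requires full-time or seasonal) → not eligible.
Supplemental Life Insurance — status part-time ✓; service 126 days ≥ 120 days ✓; site Albany ✓ → eligible.
Profit Sharing Plan — status part-time ✓ (not excluded); service 126 days < 2 years (≈730 days) ✗ → not eligible.
Meal Allowance — service 126 days < 26 weeks (≈182 days) ✗ → not eligible.
Backup Childcare — service 126 days < 180 days ✗ → not eligible.
Long-Term Disability — status part-time ✓ (not excluded); service 126 days < 5 years (≈1825 days) ✗ → not eligible.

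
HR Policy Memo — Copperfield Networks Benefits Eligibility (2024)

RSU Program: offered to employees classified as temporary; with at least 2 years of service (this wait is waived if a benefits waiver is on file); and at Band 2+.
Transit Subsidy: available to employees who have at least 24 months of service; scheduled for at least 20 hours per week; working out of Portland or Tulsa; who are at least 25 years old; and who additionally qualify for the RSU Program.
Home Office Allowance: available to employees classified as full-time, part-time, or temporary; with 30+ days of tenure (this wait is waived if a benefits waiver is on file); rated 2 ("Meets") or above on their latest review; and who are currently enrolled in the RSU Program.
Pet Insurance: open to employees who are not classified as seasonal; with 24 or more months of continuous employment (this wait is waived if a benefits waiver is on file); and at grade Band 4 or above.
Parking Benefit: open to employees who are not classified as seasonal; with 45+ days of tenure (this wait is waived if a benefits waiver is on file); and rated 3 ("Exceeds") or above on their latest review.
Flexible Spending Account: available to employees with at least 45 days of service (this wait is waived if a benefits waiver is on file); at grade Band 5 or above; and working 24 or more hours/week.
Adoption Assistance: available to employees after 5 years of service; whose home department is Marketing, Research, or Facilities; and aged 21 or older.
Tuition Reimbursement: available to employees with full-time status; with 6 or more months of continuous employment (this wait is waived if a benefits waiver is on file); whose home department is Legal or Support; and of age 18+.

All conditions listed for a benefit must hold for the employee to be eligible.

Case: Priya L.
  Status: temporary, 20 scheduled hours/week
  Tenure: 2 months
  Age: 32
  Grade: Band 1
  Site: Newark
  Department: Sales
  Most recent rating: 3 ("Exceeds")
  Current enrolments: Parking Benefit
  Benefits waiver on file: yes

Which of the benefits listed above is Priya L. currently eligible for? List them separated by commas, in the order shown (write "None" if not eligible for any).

RSU Program — status temporary ✓; benefits waiver on file ✓; grade Band 1 < Band 2 ✗ → not eligible.
Transit Subsidy — service 2 months < 24 months ✗ → not eligible.
Home Office Allowance — status temporary ✓; benefits waiver on file ✓; rating 3 ≥ 2 ✓; not enrolled in RSU Program ✗ → not eligible.
Pet Insurance — status temporary ✓ (not excluded); benefits waiver on file ✓; grade Band 1 < Band 4 ✗ → not eligible.
Parking Benefit — status temporary ✓ (not excluded); benefits waiver on file ✓; rating 3 ≥ 3 ✓ → eligible.
Flexible Spending Account — benefits waiver on file ✓; grade Band 1 < Band 5 ✗ → not eligible.
Adoption Assistance — service 2 months < 5 years (≈1825 days) ✗ → not eligible.
Tuition Reimbursement — status temporary ✗ (requires full-time) → not eligible.

Parking Benefit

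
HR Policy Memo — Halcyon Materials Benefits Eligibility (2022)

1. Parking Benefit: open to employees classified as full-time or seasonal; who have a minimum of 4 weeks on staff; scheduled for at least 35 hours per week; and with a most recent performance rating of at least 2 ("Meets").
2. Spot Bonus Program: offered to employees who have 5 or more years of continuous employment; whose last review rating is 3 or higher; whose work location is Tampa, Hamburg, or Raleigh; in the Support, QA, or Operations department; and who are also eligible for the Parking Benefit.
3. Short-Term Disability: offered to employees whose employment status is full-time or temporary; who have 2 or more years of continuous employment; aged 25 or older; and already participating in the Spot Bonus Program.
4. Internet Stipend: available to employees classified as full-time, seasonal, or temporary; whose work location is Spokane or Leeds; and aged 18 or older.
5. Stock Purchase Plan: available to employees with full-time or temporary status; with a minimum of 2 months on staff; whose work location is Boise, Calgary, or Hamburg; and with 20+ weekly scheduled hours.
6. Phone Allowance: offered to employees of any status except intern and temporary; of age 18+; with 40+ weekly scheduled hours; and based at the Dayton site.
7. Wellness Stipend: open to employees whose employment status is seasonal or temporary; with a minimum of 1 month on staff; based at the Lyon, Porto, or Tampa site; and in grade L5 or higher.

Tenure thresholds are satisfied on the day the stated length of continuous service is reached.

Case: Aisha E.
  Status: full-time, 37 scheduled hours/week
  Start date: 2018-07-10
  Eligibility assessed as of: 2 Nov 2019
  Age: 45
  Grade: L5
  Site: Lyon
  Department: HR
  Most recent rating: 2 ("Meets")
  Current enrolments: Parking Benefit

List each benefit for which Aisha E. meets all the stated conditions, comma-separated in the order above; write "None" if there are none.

Service from 2018-07-10 to 2 Nov 2019: 480 days.
Parking Benefit — status full-time ✓; service 480 days ≥ 4 weeks (≈28 days) ✓; 37 hrs/wk ≥ 35 ✓; rating 2 ≥ 2 ✓ → eligible.
Spot Bonus Program — service 480 days < 5 years (≈1825 days) ✗ → not eligible.
Short-Term Disability — status full-time ✓; service 480 days < 2 years (≈730 days) ✗ → not eligible.
Internet Stipend — status full-time ✓; site Lyon ✗ (not Spokane or Leeds) → not eligible.
Stock Purchase Plan — status full-time ✓; service 480 days ≥ 2 months (≈60 days) ✓; site Lyon ✗ (not Boise, Calgary, or Hamburg) → not eligible.
Phone Allowance — status full-time ✓ (not excluded); age 45 ≥ 18 ✓; 37 hrs/wk < 40 ✗ → not eligible.
Wellness Stipend — status full-time ✗ (requires seasonal or temporary) → not eligible.

Parking Benefit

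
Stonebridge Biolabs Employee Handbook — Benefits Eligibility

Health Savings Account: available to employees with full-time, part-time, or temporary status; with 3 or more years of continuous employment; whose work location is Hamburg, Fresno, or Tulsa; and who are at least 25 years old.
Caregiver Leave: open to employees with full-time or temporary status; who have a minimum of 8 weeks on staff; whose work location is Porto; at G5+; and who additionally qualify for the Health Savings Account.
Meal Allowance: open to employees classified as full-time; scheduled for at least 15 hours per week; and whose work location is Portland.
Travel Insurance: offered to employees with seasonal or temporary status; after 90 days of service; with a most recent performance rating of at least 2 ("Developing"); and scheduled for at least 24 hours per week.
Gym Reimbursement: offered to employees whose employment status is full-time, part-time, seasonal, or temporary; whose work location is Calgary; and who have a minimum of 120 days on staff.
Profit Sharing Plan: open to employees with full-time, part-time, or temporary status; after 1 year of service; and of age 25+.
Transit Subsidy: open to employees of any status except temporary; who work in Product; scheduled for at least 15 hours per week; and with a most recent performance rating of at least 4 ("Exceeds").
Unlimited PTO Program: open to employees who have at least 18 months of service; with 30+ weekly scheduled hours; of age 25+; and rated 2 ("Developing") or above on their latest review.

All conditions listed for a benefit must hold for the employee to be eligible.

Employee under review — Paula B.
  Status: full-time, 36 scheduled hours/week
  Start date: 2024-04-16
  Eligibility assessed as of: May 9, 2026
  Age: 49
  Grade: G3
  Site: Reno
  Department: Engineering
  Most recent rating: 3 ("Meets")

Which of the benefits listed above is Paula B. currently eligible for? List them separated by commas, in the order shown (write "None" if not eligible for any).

Service from 2024-04-16 to May 9, 2026: 753 days.
Health Savings Account — status full-time ✓; service 753 days < 3 years (≈1095 days) ✗ → not eligible.
Caregiver Leave — status full-time ✓; service 753 days ≥ 8 weeks (≈56 days) ✓; site Reno ✗ (not Porto) → not eligible.
Meal Allowance — status full-time ✓; 36 hrs/wk ≥ 15 ✓; site Reno ✗ (not Portland) → not eligible.
Travel Insurance — status full-time ✗ (requires seasonal or temporary) → not eligible.
Gym Reimbursement — status full-time ✓; site Reno ✗ (not Calgary) → not eligible.
Profit Sharing Plan — status full-time ✓; service 753 days ≥ 1 year (≈365 days) ✓; age 49 ≥ 25 ✓ → eligible.
Transit Subsidy — status full-time ✓ (not excluded); dept Engineering ✗ → not eligible.
Unlimited PTO Program — service 753 days ≥ 18 months (≈540 days) ✓; 36 hrs/wk ≥ 30 ✓; age 49 ≥ 25 ✓; rating 3 ≥ 2 ✓ → eligible.

Profit Sharing Plan, Unlimited PTO Program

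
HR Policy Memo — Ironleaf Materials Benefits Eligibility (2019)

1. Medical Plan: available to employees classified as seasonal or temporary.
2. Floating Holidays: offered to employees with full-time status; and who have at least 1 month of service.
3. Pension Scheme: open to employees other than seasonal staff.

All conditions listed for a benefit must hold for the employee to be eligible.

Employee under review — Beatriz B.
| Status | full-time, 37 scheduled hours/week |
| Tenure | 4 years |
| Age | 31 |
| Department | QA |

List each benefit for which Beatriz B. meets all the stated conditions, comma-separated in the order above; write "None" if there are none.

Medical Plan — status full-time ✗ (requires seasonal or temporary) → not eligible.
Floating Holidays — status full-time ✓; service 4 years ≥ 1 month (≈30 days) ✓ → eligible.
Pension Scheme — status full-time ✓ (not excluded) → eligible.

Floating Holidays, Pension Scheme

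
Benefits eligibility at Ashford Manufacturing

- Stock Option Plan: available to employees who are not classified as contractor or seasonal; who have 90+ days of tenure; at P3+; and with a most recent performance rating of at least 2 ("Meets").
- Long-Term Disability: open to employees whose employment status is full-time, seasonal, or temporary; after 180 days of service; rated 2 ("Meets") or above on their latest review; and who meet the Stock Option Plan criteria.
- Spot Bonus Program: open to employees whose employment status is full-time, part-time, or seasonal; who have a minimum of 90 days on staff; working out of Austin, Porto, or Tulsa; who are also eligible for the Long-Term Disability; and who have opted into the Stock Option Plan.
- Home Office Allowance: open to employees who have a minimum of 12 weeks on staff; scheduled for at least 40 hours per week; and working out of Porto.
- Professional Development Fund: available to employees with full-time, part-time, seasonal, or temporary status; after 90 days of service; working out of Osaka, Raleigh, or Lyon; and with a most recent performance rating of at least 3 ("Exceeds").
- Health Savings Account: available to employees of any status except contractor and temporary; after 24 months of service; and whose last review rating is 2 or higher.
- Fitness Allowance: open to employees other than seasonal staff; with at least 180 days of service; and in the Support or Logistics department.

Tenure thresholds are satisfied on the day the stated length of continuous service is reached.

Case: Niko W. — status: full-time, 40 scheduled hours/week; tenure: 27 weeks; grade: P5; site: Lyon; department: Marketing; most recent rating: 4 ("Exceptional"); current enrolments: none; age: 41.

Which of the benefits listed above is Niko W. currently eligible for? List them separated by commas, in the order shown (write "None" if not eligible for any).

Stock Option Plan, Long-Term Disability, Professional Development Fund

Stock Option Plan — status full-time ✓ (not excluded); service 27 weeks ≥ 90 days ✓; grade P5 ≥ P3 ✓; rating 4 ≥ 2 ✓ → eligible.
Long-Term Disability — status full-time ✓; service 27 weeks ≥ 180 days ✓; rating 4 ≥ 2 ✓; eligible for Stock Option Plan ✓ → eligible.
Spot Bonus Program — status full-time ✓; service 27 weeks ≥ 90 days ✓; site Lyon ✗ (not Austin, Porto, or Tulsa) → not eligible.
Home Office Allowance — service 27 weeks ≥ 12 weeks ✓; 40 hrs/wk ≥ 40 ✓; site Lyon ✗ (not Porto) → not eligible.
Professional Development Fund — status full-time ✓; service 27 weeks ≥ 90 days ✓; site Lyon ✓; rating 4 ≥ 3 ✓ → eligible.
Health Savings Account — status full-time ✓ (not excluded); service 27 weeks < 24 months (≈720 days) ✗ → not eligible.
Fitness Allowance — status full-time ✓ (not excluded); service 27 weeks ≥ 180 days ✓; dept Marketing ✗ → not eligible.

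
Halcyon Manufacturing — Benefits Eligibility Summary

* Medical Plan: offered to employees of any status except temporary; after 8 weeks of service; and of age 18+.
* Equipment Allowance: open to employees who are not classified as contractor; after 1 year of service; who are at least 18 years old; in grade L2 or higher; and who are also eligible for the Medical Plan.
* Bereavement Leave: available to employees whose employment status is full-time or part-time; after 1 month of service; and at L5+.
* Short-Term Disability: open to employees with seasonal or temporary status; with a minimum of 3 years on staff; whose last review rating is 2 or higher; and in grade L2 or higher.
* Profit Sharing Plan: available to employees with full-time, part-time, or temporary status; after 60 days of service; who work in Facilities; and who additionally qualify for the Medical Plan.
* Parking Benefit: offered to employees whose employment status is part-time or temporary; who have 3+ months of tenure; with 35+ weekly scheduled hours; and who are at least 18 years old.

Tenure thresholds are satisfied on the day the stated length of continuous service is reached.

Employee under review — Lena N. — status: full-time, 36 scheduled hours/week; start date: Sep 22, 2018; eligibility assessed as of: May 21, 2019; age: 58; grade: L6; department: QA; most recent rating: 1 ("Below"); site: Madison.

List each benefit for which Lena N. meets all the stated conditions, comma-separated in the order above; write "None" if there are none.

Service from Sep 22, 2018 to May 21, 2019: 241 days.
Medical Plan — status full-time ✓ (not excluded); service 241 days ≥ 8 weeks (≈56 days) ✓; age 58 ≥ 18 ✓ → eligible.
Equipment Allowance — status full-time ✓ (not excluded); service 241 days < 1 year (≈365 days) ✗ → not eligible.
Bereavement Leave — status full-time ✓; service 241 days ≥ 1 month (≈30 days) ✓; grade L6 ≥ L5 ✓ → eligible.
Short-Term Disability — status full-time ✗ (requires seasonal or temporary) → not eligible.
Profit Sharing Plan — status full-time ✓; service 241 days ≥ 60 days ✓; dept QA ✗ → not eligible.
Parking Benefit — status full-time ✗ (requires part-time or temporary) → not eligible.

Medical Plan, Bereavement Leave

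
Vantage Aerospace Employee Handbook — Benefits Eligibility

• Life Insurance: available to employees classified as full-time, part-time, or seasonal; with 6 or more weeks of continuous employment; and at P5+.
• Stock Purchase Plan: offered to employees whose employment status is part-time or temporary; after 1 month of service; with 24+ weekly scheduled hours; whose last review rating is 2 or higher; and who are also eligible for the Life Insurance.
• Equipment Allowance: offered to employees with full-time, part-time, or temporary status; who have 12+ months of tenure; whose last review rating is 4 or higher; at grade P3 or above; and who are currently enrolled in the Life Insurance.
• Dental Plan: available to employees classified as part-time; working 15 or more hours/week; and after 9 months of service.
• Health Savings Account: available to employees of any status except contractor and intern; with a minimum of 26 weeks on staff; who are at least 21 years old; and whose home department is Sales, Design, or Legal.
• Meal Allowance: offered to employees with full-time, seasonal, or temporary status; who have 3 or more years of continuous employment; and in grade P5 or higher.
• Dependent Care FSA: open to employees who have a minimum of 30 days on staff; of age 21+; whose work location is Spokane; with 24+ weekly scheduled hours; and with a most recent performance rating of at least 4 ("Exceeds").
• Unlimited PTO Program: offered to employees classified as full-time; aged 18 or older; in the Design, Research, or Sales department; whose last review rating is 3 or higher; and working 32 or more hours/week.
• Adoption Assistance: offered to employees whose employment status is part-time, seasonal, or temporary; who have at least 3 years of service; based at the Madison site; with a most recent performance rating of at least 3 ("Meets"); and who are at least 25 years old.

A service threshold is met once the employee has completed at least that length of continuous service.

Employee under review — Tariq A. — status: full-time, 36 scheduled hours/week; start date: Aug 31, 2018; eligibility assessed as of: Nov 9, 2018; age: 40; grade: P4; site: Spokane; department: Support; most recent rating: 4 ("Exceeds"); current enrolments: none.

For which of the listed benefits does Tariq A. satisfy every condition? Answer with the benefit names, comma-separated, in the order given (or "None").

Service from Aug 31, 2018 to Nov 9, 2018: 70 days.
Life Insurance — status full-time ✓; service 70 days ≥ 6 weeks (≈42 days) ✓; grade P4 < P5 ✗ → not eligible.
Stock Purchase Plan — status full-time ✗ (requires part-time or temporary) → not eligible.
Equipment Allowance — status full-time ✓; service 70 days < 12 months (≈360 days) ✗ → not eligible.
Dental Plan — status full-time ✗ (requires part-time) → not eligible.
Health Savings Account — status full-time ✓ (not excluded); service 70 days < 26 weeks (≈182 days) ✗ → not eligible.
Meal Allowance — status full-time ✓; service 70 days < 3 years (≈1095 days) ✗ → not eligible.
Dependent Care FSA — service 70 days ≥ 30 days ✓; age 40 ≥ 21 ✓; site Spokane ✓; 36 hrs/wk ≥ 24 ✓; rating 4 ≥ 4 ✓ → eligible.
Unlimited PTO Program — status full-time ✓; age 40 ≥ 18 ✓; dept Support ✗ → not eligible.
Adoption Assistance — status full-time ✗ (requires part-time, seasonal, or temporary) → not eligible.

Dependent Care FSA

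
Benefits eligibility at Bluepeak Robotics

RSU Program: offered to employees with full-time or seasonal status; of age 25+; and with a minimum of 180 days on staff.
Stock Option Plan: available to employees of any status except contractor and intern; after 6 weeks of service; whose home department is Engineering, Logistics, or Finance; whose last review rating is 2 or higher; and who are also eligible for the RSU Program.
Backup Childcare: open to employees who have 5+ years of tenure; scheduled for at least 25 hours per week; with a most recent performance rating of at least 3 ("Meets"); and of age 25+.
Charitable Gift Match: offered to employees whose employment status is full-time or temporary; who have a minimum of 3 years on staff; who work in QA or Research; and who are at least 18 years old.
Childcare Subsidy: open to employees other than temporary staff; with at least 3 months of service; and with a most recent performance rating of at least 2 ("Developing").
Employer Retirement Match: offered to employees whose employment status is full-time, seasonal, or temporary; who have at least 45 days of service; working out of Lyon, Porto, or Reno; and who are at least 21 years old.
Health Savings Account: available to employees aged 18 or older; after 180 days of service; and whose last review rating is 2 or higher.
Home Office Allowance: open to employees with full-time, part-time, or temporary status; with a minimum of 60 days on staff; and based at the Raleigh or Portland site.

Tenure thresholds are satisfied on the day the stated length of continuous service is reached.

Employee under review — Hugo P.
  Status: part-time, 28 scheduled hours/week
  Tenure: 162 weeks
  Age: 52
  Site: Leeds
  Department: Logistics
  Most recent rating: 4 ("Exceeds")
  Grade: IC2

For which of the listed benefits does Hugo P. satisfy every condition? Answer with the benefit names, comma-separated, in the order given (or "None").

Childcare Subsidy, Health Savings Account

RSU Program — status part-time ✗ (requires full-time or seasonal) → not eligible.
Stock Option Plan — status part-time ✓ (not excluded); service 162 weeks ≥ 6 weeks ✓; dept Logistics ✓; rating 4 ≥ 2 ✓; not eligible for RSU Program ✗ → not eligible.
Backup Childcare — service 162 weeks < 5 years (≈1825 days) ✗ → not eligible.
Charitable Gift Match — status part-time ✗ (requires full-time or temporary) → not eligible.
Childcare Subsidy — status part-time ✓ (not excluded); service 162 weeks ≥ 3 months (≈90 days) ✓; rating 4 ≥ 2 ✓ → eligible.
Employer Retirement Match — status part-time ✗ (requires full-time, seasonal, or temporary) → not eligible.
Health Savings Account — age 52 ≥ 18 ✓; service 162 weeks ≥ 180 days ✓; rating 4 ≥ 2 ✓ → eligible.
Home Office Allowance — status part-time ✓; service 162 weeks ≥ 60 days ✓; site Leeds ✗ (not Raleigh or Portland) → not eligible.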